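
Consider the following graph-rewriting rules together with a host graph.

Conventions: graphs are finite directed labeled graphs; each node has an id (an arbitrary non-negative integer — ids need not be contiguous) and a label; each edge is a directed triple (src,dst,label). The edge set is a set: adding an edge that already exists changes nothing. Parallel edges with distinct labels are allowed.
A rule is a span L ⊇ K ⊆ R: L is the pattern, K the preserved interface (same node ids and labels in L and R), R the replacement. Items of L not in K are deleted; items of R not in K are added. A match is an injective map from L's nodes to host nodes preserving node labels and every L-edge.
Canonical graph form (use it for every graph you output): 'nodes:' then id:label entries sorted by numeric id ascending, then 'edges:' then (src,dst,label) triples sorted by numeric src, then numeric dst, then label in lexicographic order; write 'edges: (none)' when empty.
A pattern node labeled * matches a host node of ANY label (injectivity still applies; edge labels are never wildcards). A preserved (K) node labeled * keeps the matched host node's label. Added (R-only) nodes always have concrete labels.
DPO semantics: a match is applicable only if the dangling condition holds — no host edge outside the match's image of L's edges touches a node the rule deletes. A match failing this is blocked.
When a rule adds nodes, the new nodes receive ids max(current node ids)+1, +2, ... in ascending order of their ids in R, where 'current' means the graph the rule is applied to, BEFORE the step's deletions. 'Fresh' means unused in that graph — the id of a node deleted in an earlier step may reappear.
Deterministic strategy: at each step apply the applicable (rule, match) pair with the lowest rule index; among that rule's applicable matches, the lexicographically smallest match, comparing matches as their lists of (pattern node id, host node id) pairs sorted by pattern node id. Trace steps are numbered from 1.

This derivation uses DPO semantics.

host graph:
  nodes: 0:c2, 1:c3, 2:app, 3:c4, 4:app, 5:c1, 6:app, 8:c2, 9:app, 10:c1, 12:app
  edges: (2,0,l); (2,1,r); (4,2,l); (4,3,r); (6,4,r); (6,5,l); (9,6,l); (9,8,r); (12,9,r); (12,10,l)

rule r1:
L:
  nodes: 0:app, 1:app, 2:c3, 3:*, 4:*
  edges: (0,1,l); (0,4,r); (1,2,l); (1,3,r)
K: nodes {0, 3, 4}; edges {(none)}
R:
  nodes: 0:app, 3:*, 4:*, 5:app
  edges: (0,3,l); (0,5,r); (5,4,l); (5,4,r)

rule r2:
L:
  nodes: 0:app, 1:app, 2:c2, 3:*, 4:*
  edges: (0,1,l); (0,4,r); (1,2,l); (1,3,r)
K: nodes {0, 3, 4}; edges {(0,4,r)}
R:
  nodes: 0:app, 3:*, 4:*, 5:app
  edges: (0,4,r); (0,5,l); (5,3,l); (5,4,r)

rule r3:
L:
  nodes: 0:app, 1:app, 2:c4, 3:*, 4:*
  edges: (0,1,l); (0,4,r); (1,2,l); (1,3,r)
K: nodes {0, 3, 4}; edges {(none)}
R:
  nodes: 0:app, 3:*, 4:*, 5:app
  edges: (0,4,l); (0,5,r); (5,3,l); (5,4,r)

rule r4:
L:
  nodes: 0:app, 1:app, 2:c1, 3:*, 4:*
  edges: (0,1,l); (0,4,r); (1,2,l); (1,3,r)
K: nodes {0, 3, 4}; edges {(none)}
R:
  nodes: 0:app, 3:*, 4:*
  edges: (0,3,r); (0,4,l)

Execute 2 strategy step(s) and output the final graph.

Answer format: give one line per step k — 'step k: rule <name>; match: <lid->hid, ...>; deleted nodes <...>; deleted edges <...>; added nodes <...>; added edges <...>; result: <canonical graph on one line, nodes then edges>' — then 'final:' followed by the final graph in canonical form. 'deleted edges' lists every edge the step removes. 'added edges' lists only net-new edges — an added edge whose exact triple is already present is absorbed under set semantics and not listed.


step 1: rule r2; match: 0->4, 1->2, 2->0, 3->1, 4->3; deleted nodes 0, 2; deleted edges (2,0,l); (2,1,r); (4,2,l); added nodes 13; added edges (4,13,l); (13,1,l); (13,3,r); result: nodes: 1:c3, 3:c4, 4:app, 5:c1, 6:app, 8:c2, 9:app, 10:c1, 12:app, 13:app edges: (4,3,r); (4,13,l); (6,4,r); (6,5,l); (9,6,l); (9,8,r); (12,9,r); (12,10,l); (13,1,l); (13,3,r)
step 2: rule r4; match: 0->9, 1->6, 2->5, 3->4, 4->8; deleted nodes 5, 6; deleted edges (6,4,r); (6,5,l); (9,6,l); (9,8,r); added nodes (none); added edges (9,4,r); (9,8,l); result: nodes: 1:c3, 3:c4, 4:app, 8:c2, 9:app, 10:c1, 12:app, 13:app edges: (4,3,r); (4,13,l); (9,4,r); (9,8,l); (12,9,r); (12,10,l); (13,1,l); (13,3,r)
final:
nodes: 1:c3, 3:c4, 4:app, 8:c2, 9:app, 10:c1, 12:app, 13:app
edges: (4,3,r); (4,13,l); (9,4,r); (9,8,l); (12,9,r); (12,10,l); (13,1,l); (13,3,r)


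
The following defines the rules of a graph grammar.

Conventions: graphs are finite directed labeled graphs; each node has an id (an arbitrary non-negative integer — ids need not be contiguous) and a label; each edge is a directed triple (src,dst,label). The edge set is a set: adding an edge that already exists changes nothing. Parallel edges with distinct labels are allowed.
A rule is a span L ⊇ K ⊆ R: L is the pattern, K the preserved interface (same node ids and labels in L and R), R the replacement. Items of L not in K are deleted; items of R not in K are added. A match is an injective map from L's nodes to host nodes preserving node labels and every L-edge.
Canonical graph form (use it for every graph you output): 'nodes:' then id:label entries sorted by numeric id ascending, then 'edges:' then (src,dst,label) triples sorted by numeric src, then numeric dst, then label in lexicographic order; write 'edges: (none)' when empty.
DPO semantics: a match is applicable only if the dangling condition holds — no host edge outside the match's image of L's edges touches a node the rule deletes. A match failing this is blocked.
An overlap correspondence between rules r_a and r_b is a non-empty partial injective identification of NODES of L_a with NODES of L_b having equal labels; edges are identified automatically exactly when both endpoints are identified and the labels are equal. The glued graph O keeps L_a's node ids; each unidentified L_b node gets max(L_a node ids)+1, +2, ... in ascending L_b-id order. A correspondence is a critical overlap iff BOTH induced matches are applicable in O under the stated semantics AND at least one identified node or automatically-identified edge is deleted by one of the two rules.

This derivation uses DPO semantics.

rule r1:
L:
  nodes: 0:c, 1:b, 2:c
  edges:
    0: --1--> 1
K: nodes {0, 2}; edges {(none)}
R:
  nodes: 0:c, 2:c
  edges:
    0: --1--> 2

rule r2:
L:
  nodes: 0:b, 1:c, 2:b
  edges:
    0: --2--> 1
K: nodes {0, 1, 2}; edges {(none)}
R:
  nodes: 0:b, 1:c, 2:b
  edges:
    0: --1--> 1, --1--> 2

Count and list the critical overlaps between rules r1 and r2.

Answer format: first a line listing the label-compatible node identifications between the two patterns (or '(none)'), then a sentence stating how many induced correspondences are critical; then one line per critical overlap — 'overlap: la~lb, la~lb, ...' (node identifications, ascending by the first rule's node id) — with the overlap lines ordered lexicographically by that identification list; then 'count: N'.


label-compatible node identifications between L(r1) and L(r2): 0~1, 1~0, 1~2, 2~1
3 of the induced correspondences are critical overlaps of r1 and r2.
overlap: 0~1, 1~2
overlap: 1~2
overlap: 1~2, 2~1
count: 3


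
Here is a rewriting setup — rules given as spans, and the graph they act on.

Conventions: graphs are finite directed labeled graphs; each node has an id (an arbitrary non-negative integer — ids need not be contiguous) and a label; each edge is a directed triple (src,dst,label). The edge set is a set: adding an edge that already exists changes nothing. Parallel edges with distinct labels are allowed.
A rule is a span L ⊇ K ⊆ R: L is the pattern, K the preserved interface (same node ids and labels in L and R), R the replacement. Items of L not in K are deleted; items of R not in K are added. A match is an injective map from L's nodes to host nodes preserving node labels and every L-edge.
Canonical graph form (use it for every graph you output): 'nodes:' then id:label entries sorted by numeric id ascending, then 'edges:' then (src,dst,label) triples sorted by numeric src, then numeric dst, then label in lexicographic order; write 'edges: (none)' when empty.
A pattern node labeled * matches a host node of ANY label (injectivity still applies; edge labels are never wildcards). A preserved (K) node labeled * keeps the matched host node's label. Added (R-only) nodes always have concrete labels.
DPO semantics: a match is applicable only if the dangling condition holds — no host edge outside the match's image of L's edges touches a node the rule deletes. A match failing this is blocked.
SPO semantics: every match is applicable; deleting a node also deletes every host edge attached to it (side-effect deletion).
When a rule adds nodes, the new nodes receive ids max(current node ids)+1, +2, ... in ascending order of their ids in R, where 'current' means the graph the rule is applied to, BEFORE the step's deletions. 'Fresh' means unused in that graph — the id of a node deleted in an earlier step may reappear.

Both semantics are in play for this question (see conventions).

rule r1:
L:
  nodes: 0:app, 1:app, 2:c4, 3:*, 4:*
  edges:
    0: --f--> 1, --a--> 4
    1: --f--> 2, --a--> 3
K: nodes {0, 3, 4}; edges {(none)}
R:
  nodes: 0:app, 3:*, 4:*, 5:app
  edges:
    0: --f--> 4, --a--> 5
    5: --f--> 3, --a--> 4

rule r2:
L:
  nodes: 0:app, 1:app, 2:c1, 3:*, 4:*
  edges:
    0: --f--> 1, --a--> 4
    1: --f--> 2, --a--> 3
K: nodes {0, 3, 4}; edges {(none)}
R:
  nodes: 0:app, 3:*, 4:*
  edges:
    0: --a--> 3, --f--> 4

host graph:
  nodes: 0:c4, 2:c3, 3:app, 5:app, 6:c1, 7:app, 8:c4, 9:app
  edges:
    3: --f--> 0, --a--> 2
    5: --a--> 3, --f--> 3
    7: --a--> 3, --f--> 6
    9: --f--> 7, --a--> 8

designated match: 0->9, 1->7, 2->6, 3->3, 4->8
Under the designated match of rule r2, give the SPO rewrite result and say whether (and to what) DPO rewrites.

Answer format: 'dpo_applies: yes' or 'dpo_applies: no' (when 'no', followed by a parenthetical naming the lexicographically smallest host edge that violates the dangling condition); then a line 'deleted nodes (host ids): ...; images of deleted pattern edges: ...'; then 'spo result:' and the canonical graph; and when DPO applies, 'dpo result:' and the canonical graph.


dpo_applies: yes
deleted nodes (host ids): 6, 7; images of deleted pattern edges: (7,3,a); (7,6,f); (9,7,f); (9,8,a)
spo result:
nodes: 0:c4, 2:c3, 3:app, 5:app, 8:c4, 9:app
edges: (3,0,f); (3,2,a); (5,3,a); (5,3,f); (9,3,a); (9,8,f)
dpo result:
nodes: 0:c4, 2:c3, 3:app, 5:app, 8:c4, 9:app
edges: (3,0,f); (3,2,a); (5,3,a); (5,3,f); (9,3,a); (9,8,f)


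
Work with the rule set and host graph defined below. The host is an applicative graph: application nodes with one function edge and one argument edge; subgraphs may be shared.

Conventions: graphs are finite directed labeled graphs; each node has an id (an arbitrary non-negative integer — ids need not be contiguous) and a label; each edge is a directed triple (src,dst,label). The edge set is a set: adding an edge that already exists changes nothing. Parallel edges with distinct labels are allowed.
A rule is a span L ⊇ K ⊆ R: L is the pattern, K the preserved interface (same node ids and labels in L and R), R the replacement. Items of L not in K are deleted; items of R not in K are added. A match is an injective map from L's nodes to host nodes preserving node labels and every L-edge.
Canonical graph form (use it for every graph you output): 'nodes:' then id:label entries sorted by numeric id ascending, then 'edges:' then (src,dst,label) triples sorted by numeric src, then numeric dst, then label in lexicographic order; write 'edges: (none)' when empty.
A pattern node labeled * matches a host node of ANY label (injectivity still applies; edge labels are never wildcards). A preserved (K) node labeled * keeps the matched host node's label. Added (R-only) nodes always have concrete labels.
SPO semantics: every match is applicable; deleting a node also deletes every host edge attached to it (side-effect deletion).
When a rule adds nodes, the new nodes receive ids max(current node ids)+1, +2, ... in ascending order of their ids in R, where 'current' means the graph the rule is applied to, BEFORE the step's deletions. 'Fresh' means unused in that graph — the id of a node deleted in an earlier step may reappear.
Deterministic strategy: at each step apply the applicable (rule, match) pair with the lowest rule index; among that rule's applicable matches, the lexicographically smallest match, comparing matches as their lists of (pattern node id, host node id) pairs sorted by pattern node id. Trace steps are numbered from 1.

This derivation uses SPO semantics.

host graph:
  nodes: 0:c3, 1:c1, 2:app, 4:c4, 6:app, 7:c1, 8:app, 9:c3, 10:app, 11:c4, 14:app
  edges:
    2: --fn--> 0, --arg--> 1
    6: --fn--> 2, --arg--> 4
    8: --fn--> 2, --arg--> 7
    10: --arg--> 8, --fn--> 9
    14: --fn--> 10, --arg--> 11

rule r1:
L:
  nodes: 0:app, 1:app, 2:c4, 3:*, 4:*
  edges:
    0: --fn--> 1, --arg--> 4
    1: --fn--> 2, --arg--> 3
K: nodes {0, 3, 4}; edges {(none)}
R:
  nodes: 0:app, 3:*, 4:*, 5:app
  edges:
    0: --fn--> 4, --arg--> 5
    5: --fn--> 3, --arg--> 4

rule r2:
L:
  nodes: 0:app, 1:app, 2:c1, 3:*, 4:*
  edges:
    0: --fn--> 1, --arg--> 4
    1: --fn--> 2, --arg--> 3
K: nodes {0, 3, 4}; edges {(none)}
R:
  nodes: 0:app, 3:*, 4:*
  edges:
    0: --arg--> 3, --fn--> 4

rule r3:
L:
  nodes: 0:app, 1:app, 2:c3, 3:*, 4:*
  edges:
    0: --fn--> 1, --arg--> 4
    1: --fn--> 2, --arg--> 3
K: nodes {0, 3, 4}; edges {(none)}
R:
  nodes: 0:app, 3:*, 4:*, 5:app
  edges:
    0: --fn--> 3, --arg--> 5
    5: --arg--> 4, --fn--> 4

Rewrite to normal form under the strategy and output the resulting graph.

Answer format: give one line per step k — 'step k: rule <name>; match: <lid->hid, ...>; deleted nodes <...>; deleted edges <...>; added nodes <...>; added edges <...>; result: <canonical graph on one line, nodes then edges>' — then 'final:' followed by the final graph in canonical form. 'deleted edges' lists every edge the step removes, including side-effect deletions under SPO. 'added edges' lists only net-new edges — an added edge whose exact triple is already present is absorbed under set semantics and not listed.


step 1: rule r3; match: 0->6, 1->2, 2->0, 3->1, 4->4; deleted nodes 0, 2; deleted edges (2,0,fn); (2,1,arg); (6,2,fn); (6,4,arg); (8,2,fn); added nodes 15; added edges (6,1,fn); (6,15,arg); (15,4,arg); (15,4,fn); result: nodes: 1:c1, 4:c4, 6:app, 7:c1, 8:app, 9:c3, 10:app, 11:c4, 14:app, 15:app edges: (6,1,fn); (6,15,arg); (8,7,arg); (10,8,arg); (10,9,fn); (14,10,fn); (14,11,arg); (15,4,arg); (15,4,fn)
step 2: rule r3; match: 0->14, 1->10, 2->9, 3->8, 4->11; deleted nodes 9, 10; deleted edges (10,8,arg); (10,9,fn); (14,10,fn); (14,11,arg); added nodes 16; added edges (14,8,fn); (14,16,arg); (16,11,arg); (16,11,fn); result: nodes: 1:c1, 4:c4, 6:app, 7:c1, 8:app, 11:c4, 14:app, 15:app, 16:app edges: (6,1,fn); (6,15,arg); (8,7,arg); (14,8,fn); (14,16,arg); (15,4,arg); (15,4,fn); (16,11,arg); (16,11,fn)
final:
nodes: 1:c1, 4:c4, 6:app, 7:c1, 8:app, 11:c4, 14:app, 15:app, 16:app
edges: (6,1,fn); (6,15,arg); (8,7,arg); (14,8,fn); (14,16,arg); (15,4,arg); (15,4,fn); (16,11,arg); (16,11,fn)


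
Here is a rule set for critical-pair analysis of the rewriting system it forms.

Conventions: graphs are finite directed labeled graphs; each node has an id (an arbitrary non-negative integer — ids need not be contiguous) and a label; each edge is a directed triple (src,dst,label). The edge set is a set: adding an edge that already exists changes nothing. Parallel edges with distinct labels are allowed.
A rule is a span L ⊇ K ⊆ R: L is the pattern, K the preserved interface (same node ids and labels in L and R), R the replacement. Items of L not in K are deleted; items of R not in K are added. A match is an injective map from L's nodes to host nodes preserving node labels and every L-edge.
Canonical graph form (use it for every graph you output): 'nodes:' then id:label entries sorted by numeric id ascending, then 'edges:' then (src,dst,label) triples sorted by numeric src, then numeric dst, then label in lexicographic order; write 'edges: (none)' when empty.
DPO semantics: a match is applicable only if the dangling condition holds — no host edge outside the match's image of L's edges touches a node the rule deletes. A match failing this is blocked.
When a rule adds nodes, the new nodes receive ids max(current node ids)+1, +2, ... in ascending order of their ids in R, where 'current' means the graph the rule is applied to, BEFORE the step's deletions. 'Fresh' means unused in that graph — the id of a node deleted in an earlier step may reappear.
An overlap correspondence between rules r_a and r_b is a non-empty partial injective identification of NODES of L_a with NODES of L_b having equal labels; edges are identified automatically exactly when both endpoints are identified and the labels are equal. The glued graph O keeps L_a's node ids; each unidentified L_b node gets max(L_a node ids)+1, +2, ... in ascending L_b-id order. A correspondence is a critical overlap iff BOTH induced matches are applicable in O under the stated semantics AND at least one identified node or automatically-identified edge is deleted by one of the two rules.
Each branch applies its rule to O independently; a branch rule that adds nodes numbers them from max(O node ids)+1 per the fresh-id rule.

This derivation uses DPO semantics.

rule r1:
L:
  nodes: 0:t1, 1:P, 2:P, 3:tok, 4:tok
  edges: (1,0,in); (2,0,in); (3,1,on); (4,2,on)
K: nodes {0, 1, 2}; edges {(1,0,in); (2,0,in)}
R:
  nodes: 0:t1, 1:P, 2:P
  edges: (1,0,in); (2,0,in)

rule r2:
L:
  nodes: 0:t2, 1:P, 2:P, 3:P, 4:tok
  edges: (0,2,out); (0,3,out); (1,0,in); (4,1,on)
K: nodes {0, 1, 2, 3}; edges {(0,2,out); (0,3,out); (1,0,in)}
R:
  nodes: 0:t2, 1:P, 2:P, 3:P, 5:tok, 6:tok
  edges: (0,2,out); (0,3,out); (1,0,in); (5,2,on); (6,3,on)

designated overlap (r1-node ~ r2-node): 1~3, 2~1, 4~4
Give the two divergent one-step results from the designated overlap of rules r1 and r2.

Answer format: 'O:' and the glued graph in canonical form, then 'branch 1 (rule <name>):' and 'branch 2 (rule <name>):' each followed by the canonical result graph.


O:
nodes: 0:t1, 1:P, 2:P, 3:tok, 4:tok, 5:t2, 6:P
edges: (1,0,in); (2,0,in); (2,5,in); (3,1,on); (4,2,on); (5,1,out); (5,6,out)
branch 1 (rule r1):
nodes: 0:t1, 1:P, 2:P, 5:t2, 6:P
edges: (1,0,in); (2,0,in); (2,5,in); (5,1,out); (5,6,out)
branch 2 (rule r2):
nodes: 0:t1, 1:P, 2:P, 3:tok, 5:t2, 6:P, 7:tok, 8:tok
edges: (1,0,in); (2,0,in); (2,5,in); (3,1,on); (5,1,out); (5,6,out); (7,6,on); (8,1,on)


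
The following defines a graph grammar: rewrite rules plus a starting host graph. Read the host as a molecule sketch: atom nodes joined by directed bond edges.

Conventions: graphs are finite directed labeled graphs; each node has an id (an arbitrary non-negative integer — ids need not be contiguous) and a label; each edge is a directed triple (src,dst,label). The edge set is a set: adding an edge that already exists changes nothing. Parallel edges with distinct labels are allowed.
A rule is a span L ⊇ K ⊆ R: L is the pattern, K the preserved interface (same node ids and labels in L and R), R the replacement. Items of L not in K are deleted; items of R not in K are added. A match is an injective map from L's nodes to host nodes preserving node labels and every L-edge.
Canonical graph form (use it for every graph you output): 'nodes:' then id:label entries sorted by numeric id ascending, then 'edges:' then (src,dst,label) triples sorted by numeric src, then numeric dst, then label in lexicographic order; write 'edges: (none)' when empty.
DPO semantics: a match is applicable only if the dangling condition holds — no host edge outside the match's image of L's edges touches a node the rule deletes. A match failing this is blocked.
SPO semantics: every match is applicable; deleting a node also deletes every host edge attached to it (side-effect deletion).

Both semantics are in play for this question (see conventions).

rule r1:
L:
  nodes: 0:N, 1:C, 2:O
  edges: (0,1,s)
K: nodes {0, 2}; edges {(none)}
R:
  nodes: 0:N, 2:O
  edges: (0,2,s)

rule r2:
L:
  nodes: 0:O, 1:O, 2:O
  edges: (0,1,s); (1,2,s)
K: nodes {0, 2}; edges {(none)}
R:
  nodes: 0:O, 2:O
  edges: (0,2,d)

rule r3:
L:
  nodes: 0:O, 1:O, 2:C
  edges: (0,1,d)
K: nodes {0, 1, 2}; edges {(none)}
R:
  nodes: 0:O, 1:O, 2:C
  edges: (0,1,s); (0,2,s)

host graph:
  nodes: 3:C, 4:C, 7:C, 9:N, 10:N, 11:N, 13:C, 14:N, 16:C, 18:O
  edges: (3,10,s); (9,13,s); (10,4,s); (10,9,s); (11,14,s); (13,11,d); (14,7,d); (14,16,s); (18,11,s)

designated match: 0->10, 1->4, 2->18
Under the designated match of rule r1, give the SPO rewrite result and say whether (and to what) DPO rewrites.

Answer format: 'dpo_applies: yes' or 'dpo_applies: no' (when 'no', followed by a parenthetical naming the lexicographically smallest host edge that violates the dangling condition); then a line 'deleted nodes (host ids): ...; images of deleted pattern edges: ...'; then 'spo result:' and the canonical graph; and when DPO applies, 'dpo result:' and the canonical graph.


dpo_applies: yes
deleted nodes (host ids): 4; images of deleted pattern edges: (10,4,s)
spo result:
nodes: 3:C, 7:C, 9:N, 10:N, 11:N, 13:C, 14:N, 16:C, 18:O
edges: (3,10,s); (9,13,s); (10,9,s); (10,18,s); (11,14,s); (13,11,d); (14,7,d); (14,16,s); (18,11,s)
dpo result:
nodes: 3:C, 7:C, 9:N, 10:N, 11:N, 13:C, 14:N, 16:C, 18:O
edges: (3,10,s); (9,13,s); (10,9,s); (10,18,s); (11,14,s); (13,11,d); (14,7,d); (14,16,s); (18,11,s)


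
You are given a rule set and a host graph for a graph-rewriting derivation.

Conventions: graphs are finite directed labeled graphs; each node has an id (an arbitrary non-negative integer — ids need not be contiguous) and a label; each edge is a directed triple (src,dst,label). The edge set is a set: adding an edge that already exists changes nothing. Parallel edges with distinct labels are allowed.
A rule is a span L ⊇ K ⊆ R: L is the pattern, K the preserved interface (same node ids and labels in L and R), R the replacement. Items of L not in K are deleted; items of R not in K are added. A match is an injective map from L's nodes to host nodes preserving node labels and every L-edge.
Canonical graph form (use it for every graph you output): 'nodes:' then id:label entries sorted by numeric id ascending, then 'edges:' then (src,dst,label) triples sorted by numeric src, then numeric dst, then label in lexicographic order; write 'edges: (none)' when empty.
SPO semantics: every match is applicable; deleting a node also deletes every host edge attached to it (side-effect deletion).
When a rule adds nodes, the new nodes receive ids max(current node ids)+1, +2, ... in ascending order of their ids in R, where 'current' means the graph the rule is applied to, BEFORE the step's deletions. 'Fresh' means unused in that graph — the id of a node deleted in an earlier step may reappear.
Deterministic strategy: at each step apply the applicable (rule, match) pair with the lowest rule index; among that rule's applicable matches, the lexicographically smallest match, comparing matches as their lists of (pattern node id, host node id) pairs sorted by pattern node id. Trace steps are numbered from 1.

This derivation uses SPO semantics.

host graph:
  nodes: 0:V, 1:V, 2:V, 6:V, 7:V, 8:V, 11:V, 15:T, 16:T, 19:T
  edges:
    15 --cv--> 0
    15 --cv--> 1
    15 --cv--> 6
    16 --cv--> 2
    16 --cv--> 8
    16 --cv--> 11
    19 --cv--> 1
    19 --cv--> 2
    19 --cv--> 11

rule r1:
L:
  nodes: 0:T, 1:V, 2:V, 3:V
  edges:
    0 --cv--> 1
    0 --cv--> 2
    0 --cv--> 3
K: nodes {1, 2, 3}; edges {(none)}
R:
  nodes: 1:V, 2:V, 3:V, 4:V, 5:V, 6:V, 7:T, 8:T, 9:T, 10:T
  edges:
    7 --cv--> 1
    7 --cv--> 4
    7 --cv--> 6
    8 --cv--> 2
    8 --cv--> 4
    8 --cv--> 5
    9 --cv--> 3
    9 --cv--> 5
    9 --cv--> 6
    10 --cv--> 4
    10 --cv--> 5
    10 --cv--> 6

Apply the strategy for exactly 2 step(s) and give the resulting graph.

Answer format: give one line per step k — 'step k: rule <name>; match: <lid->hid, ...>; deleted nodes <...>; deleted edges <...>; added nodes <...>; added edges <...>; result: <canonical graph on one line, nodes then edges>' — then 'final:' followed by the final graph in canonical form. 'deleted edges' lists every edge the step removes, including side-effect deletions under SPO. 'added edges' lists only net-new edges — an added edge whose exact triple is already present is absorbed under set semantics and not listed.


step 1: rule r1; match: 0->15, 1->0, 2->1, 3->6; deleted nodes 15; deleted edges (15,0,cv); (15,1,cv); (15,6,cv); added nodes 20, 21, 22, 23, 24, 25, 26; added edges (23,0,cv); (23,20,cv); (23,22,cv); (24,1,cv); (24,20,cv); (24,21,cv); (25,6,cv); (25,21,cv); (25,22,cv); (26,20,cv); (26,21,cv); (26,22,cv); result: nodes: 0:V, 1:V, 2:V, 6:V, 7:V, 8:V, 11:V, 16:T, 19:T, 20:V, 21:V, 22:V, 23:T, 24:T, 25:T, 26:T edges: (16,2,cv); (16,8,cv); (16,11,cv); (19,1,cv); (19,2,cv); (19,11,cv); (23,0,cv); (23,20,cv); (23,22,cv); (24,1,cv); (24,20,cv); (24,21,cv); (25,6,cv); (25,21,cv); (25,22,cv); (26,20,cv); (26,21,cv); (26,22,cv)
step 2: rule r1; match: 0->16, 1->2, 2->8, 3->11; deleted nodes 16; deleted edges (16,2,cv); (16,8,cv); (16,11,cv); added nodes 27, 28, 29, 30, 31, 32, 33; added edges (30,2,cv); (30,27,cv); (30,29,cv); (31,8,cv); (31,27,cv); (31,28,cv); (32,11,cv); (32,28,cv); (32,29,cv); (33,27,cv); (33,28,cv); (33,29,cv); result: nodes: 0:V, 1:V, 2:V, 6:V, 7:V, 8:V, 11:V, 19:T, 20:V, 21:V, 22:V, 23:T, 24:T, 25:T, 26:T, 27:V, 28:V, 29:V, 30:T, 31:T, 32:T, 33:T edges: (19,1,cv); (19,2,cv); (19,11,cv); (23,0,cv); (23,20,cv); (23,22,cv); (24,1,cv); (24,20,cv); (24,21,cv); (25,6,cv); (25,21,cv); (25,22,cv); (26,20,cv); (26,21,cv); (26,22,cv); (30,2,cv); (30,27,cv); (30,29,cv); (31,8,cv); (31,27,cv); (31,28,cv); (32,11,cv); (32,28,cv); (32,29,cv); (33,27,cv); (33,28,cv); (33,29,cv)
final:
nodes: 0:V, 1:V, 2:V, 6:V, 7:V, 8:V, 11:V, 19:T, 20:V, 21:V, 22:V, 23:T, 24:T, 25:T, 26:T, 27:V, 28:V, 29:V, 30:T, 31:T, 32:T, 33:T
edges: (19,1,cv); (19,2,cv); (19,11,cv); (23,0,cv); (23,20,cv); (23,22,cv); (24,1,cv); (24,20,cv); (24,21,cv); (25,6,cv); (25,21,cv); (25,22,cv); (26,20,cv); (26,21,cv); (26,22,cv); (30,2,cv); (30,27,cv); (30,29,cv); (31,8,cv); (31,27,cv); (31,28,cv); (32,11,cv); (32,28,cv); (32,29,cv); (33,27,cv); (33,28,cv); (33,29,cv)


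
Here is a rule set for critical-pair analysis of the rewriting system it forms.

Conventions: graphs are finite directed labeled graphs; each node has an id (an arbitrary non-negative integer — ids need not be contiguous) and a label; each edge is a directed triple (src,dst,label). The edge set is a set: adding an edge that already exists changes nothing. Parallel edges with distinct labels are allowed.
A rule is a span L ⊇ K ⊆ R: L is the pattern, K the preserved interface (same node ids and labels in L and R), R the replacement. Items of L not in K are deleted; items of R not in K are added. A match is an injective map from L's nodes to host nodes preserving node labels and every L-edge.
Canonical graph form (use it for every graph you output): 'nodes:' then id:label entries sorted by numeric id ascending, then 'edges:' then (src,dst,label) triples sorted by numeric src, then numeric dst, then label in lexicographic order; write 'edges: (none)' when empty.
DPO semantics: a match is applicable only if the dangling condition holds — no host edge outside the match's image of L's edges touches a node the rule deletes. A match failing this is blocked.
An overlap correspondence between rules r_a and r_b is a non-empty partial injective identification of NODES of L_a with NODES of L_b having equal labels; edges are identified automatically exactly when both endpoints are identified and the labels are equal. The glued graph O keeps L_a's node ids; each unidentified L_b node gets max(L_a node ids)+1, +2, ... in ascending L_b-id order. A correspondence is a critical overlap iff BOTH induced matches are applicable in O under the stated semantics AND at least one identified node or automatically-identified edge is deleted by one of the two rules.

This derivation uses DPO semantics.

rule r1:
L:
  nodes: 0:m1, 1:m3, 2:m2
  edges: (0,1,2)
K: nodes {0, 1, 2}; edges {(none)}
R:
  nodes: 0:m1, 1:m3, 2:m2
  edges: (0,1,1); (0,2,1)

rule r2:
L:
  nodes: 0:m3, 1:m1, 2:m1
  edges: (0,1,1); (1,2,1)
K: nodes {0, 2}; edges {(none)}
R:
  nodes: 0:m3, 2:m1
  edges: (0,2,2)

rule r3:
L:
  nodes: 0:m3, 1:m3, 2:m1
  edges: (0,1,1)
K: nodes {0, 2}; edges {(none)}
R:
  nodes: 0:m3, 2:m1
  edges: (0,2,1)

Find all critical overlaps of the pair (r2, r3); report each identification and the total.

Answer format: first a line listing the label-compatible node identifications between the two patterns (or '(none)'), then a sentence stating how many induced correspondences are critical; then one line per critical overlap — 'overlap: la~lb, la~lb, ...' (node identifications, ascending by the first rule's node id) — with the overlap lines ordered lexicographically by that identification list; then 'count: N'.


label-compatible node identifications between L(r2) and L(r3): 0~0, 0~1, 1~2, 2~2
2 of the induced correspondences are critical overlaps of r2 and r3.
overlap: 0~0, 1~2
overlap: 1~2
count: 2


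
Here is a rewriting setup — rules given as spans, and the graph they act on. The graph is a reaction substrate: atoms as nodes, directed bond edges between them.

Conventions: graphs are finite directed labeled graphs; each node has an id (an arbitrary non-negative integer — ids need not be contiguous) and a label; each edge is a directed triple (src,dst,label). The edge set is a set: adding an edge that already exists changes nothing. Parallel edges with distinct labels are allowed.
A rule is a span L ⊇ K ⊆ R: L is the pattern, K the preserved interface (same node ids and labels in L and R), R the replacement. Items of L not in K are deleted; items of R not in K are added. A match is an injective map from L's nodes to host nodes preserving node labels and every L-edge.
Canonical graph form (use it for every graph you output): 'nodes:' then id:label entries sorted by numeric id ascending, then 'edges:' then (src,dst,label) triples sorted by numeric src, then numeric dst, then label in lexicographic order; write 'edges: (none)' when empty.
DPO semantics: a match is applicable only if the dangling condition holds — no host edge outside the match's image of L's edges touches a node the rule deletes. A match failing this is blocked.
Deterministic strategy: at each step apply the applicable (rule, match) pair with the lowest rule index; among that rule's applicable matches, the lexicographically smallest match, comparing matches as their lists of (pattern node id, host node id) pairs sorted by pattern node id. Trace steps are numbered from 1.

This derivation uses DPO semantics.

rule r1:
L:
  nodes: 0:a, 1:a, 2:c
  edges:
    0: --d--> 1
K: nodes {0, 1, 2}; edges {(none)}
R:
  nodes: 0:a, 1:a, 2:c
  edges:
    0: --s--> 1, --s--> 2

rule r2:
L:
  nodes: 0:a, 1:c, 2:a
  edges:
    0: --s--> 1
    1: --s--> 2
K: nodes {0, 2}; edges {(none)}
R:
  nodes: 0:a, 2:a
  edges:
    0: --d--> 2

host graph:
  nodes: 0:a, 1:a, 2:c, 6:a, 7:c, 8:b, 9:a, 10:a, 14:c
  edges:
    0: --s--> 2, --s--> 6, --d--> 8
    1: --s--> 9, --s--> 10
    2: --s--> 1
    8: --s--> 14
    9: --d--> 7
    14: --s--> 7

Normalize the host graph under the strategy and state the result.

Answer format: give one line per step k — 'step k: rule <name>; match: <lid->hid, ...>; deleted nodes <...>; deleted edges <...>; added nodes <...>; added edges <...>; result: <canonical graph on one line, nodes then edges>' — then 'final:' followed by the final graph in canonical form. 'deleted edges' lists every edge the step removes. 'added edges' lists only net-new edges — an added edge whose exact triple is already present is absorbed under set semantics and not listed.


step 1: rule r2; match: 0->0, 1->2, 2->1; deleted nodes 2; deleted edges (0,2,s); (2,1,s); added nodes (none); added edges (0,1,d); result: nodes: 0:a, 1:a, 6:a, 7:c, 8:b, 9:a, 10:a, 14:c edges: (0,1,d); (0,6,s); (0,8,d); (1,9,s); (1,10,s); (8,14,s); (9,7,d); (14,7,s)
step 2: rule r1; match: 0->0, 1->1, 2->7; deleted nodes (none); deleted edges (0,1,d); added nodes (none); added edges (0,1,s); (0,7,s); result: nodes: 0:a, 1:a, 6:a, 7:c, 8:b, 9:a, 10:a, 14:c edges: (0,1,s); (0,6,s); (0,7,s); (0,8,d); (1,9,s); (1,10,s); (8,14,s); (9,7,d); (14,7,s)
final:
nodes: 0:a, 1:a, 6:a, 7:c, 8:b, 9:a, 10:a, 14:c
edges: (0,1,s); (0,6,s); (0,7,s); (0,8,d); (1,9,s); (1,10,s); (8,14,s); (9,7,d); (14,7,s)


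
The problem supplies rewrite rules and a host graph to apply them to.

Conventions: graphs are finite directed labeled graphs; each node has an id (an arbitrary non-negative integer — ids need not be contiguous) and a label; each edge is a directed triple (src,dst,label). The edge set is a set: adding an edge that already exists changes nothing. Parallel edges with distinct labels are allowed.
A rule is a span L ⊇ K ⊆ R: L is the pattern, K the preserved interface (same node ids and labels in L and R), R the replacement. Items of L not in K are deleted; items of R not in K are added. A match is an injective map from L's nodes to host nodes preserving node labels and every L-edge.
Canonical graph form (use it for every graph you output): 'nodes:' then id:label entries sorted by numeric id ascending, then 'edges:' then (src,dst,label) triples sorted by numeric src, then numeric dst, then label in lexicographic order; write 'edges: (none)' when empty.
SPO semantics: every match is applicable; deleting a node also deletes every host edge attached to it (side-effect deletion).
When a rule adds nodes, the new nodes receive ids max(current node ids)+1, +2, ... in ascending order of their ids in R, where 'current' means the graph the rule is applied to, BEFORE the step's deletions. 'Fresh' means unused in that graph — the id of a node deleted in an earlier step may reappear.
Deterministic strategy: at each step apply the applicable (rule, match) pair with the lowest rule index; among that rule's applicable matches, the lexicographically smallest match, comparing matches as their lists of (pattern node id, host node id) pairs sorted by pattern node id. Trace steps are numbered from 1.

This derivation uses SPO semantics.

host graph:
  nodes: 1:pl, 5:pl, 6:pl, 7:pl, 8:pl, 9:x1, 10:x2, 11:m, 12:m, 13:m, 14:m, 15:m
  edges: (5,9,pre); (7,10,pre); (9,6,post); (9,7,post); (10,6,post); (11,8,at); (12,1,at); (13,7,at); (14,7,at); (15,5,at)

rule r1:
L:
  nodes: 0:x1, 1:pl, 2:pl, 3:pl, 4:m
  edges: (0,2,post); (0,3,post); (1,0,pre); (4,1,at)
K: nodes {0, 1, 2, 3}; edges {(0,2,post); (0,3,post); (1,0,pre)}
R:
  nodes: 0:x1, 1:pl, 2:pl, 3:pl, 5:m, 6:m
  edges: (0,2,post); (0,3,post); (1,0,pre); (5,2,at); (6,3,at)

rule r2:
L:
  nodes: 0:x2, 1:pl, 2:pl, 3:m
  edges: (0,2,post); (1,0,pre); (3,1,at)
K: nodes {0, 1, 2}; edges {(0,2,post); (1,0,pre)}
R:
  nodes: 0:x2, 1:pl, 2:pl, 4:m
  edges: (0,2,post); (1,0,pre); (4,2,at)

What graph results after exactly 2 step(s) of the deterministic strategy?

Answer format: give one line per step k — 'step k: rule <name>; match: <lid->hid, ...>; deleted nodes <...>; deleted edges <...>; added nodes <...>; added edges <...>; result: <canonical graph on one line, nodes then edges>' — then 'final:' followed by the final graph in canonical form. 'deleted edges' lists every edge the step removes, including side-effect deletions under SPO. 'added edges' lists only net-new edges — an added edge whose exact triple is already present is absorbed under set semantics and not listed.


step 1: rule r1; match: 0->9, 1->5, 2->6, 3->7, 4->15; deleted nodes 15; deleted edges (15,5,at); added nodes 16, 17; added edges (16,6,at); (17,7,at); result: nodes: 1:pl, 5:pl, 6:pl, 7:pl, 8:pl, 9:x1, 10:x2, 11:m, 12:m, 13:m, 14:m, 16:m, 17:m edges: (5,9,pre); (7,10,pre); (9,6,post); (9,7,post); (10,6,post); (11,8,at); (12,1,at); (13,7,at); (14,7,at); (16,6,at); (17,7,at)
step 2: rule r2; match: 0->10, 1->7, 2->6, 3->13; deleted nodes 13; deleted edges (13,7,at); added nodes 18; added edges (18,6,at); result: nodes: 1:pl, 5:pl, 6:pl, 7:pl, 8:pl, 9:x1, 10:x2, 11:m, 12:m, 14:m, 16:m, 17:m, 18:m edges: (5,9,pre); (7,10,pre); (9,6,post); (9,7,post); (10,6,post); (11,8,at); (12,1,at); (14,7,at); (16,6,at); (17,7,at); (18,6,at)
final:
nodes: 1:pl, 5:pl, 6:pl, 7:pl, 8:pl, 9:x1, 10:x2, 11:m, 12:m, 14:m, 16:m, 17:m, 18:m
edges: (5,9,pre); (7,10,pre); (9,6,post); (9,7,post); (10,6,post); (11,8,at); (12,1,at); (14,7,at); (16,6,at); (17,7,at); (18,6,at)


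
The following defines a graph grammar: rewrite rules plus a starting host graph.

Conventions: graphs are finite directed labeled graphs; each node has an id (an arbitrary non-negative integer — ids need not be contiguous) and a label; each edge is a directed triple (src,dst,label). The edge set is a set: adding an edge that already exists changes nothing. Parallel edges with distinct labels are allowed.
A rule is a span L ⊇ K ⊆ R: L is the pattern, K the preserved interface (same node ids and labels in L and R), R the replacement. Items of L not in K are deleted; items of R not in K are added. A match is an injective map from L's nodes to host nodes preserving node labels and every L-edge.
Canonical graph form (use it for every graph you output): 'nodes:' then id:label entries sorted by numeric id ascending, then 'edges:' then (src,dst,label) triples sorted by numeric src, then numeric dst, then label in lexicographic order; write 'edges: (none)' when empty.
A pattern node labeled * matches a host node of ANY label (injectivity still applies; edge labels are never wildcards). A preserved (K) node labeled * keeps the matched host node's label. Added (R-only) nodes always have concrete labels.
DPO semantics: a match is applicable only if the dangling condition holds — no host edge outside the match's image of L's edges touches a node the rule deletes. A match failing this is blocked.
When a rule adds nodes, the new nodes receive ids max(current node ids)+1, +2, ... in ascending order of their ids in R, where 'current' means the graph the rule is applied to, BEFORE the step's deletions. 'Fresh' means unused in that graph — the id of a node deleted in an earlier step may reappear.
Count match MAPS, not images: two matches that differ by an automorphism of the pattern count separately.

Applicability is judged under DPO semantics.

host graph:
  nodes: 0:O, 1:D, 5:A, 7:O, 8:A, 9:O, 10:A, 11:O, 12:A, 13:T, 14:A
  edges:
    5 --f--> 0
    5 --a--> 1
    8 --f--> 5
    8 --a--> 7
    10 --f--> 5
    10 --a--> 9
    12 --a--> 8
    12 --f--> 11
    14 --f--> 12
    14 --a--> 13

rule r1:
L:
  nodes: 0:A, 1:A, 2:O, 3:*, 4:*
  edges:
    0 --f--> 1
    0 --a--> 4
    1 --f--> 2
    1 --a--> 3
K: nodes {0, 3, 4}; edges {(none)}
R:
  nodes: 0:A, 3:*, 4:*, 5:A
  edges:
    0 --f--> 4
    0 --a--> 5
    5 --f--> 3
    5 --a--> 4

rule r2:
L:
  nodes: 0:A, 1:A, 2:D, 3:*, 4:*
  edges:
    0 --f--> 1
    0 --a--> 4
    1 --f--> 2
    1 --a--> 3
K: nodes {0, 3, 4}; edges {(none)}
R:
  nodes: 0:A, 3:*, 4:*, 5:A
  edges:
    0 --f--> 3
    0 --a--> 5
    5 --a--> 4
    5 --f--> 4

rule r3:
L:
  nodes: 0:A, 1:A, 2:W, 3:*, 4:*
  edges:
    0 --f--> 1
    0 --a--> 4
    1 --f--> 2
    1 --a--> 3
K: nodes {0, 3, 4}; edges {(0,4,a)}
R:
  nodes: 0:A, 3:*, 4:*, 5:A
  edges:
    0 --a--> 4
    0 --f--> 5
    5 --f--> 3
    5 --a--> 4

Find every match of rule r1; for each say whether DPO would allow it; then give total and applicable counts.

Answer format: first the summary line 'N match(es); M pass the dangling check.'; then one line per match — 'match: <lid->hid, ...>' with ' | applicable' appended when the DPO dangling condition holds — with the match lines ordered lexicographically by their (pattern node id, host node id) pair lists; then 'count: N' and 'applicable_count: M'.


3 match(es); 1 pass the dangling check.
match: 0->8, 1->5, 2->0, 3->1, 4->7
match: 0->10, 1->5, 2->0, 3->1, 4->9
match: 0->14, 1->12, 2->11, 3->8, 4->13 | applicable
count: 3
applicable_count: 1


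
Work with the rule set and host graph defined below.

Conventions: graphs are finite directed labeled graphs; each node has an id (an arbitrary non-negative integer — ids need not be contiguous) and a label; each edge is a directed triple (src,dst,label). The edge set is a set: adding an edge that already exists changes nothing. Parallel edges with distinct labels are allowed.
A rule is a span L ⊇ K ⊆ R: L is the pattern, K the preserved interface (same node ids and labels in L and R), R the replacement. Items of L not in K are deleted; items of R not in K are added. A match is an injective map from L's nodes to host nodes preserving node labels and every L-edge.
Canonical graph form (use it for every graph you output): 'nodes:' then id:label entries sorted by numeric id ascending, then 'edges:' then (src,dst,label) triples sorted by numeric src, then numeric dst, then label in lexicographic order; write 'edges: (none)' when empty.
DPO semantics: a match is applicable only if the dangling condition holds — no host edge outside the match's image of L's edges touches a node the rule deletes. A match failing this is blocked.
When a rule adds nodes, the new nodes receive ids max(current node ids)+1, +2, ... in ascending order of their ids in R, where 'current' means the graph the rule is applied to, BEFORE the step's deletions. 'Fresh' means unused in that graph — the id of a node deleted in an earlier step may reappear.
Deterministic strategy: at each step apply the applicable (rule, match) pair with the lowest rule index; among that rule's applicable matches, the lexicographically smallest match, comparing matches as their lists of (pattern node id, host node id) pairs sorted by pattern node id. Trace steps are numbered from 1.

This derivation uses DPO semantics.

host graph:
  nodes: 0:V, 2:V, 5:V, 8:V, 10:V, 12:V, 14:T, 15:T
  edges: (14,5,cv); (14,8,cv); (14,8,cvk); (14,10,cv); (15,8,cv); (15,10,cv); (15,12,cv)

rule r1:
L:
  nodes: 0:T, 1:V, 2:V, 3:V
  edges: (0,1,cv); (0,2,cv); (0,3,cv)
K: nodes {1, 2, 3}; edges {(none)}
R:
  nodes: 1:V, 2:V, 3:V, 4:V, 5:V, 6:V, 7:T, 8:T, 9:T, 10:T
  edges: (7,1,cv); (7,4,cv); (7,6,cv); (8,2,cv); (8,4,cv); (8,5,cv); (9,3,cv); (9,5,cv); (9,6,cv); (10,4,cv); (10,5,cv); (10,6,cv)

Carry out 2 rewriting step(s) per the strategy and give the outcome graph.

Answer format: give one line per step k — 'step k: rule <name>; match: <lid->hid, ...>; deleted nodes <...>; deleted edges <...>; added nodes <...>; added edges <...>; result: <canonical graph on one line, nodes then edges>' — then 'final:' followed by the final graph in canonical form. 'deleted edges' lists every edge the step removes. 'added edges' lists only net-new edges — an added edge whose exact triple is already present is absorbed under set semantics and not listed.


step 1: rule r1; match: 0->15, 1->8, 2->10, 3->12; deleted nodes 15; deleted edges (15,8,cv); (15,10,cv); (15,12,cv); added nodes 16, 17, 18, 19, 20, 21, 22; added edges (19,8,cv); (19,16,cv); (19,18,cv); (20,10,cv); (20,16,cv); (20,17,cv); (21,12,cv); (21,17,cv); (21,18,cv); (22,16,cv); (22,17,cv); (22,18,cv); result: nodes: 0:V, 2:V, 5:V, 8:V, 10:V, 12:V, 14:T, 16:V, 17:V, 18:V, 19:T, 20:T, 21:T, 22:T edges: (14,5,cv); (14,8,cv); (14,8,cvk); (14,10,cv); (19,8,cv); (19,16,cv); (19,18,cv); (20,10,cv); (20,16,cv); (20,17,cv); (21,12,cv); (21,17,cv); (21,18,cv); (22,16,cv); (22,17,cv); (22,18,cv)
step 2: rule r1; match: 0->19, 1->8, 2->16, 3->18; deleted nodes 19; deleted edges (19,8,cv); (19,16,cv); (19,18,cv); added nodes 23, 24, 25, 26, 27, 28, 29; added edges (26,8,cv); (26,23,cv); (26,25,cv); (27,16,cv); (27,23,cv); (27,24,cv); (28,18,cv); (28,24,cv); (28,25,cv); (29,23,cv); (29,24,cv); (29,25,cv); result: nodes: 0:V, 2:V, 5:V, 8:V, 10:V, 12:V, 14:T, 16:V, 17:V, 18:V, 20:T, 21:T, 22:T, 23:V, 24:V, 25:V, 26:T, 27:T, 28:T, 29:T edges: (14,5,cv); (14,8,cv); (14,8,cvk); (14,10,cv); (20,10,cv); (20,16,cv); (20,17,cv); (21,12,cv); (21,17,cv); (21,18,cv); (22,16,cv); (22,17,cv); (22,18,cv); (26,8,cv); (26,23,cv); (26,25,cv); (27,16,cv); (27,23,cv); (27,24,cv); (28,18,cv); (28,24,cv); (28,25,cv); (29,23,cv); (29,24,cv); (29,25,cv)
final:
nodes: 0:V, 2:V, 5:V, 8:V, 10:V, 12:V, 14:T, 16:V, 17:V, 18:V, 20:T, 21:T, 22:T, 23:V, 24:V, 25:V, 26:T, 27:T, 28:T, 29:T
edges: (14,5,cv); (14,8,cv); (14,8,cvk); (14,10,cv); (20,10,cv); (20,16,cv); (20,17,cv); (21,12,cv); (21,17,cv); (21,18,cv); (22,16,cv); (22,17,cv); (22,18,cv); (26,8,cv); (26,23,cv); (26,25,cv); (27,16,cv); (27,23,cv); (27,24,cv); (28,18,cv); (28,24,cv); (28,25,cv); (29,23,cv); (29,24,cv); (29,25,cv)
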